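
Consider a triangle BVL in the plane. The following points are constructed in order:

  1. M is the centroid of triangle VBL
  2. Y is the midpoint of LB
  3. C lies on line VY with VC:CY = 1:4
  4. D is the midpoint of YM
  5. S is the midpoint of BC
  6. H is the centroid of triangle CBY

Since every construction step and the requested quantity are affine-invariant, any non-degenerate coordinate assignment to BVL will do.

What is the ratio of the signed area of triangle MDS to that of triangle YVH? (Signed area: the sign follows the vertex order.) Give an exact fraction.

Assign B = (0, 0), V = (1, 0), L = (0, 1) — the answer is frame-independent, so this choice is without loss of generality.
1. M is the centroid of triangle VBL ⇒ M = (1/3, 1/3)
2. Y is the midpoint of LB ⇒ Y = (0, 1/2)
3. C lies on line VY with VC:CY = 1:4 ⇒ C = (4/5, 1/10)
4. D is the midpoint of YM ⇒ D = (1/6, 5/12)
5. S is the midpoint of BC ⇒ S = (2/5, 1/20)
6. H is the centroid of triangle CBY ⇒ H = (4/15, 1/5)
2·[MDS] = 1/24, 2·[YVH] = -1/6
[MDS]:[YVH] = 1/24:-1/6 = -1/4

[MDS]:[YVH] = -1/4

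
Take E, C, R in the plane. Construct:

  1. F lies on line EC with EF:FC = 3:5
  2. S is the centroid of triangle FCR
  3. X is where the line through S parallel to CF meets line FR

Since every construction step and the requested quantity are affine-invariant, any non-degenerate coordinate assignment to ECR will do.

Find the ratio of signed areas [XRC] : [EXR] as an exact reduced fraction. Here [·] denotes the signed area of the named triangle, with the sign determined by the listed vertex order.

[XRC]:[EXR] = -5/3

Assign E = (0, 0), C = (1, 0), R = (0, 1) — the answer is frame-independent, so this choice is without loss of generality.
1. F lies on line EC with EF:FC = 3:5 ⇒ F = (3/8, 0)
2. S is the centroid of triangle FCR ⇒ S = (11/24, 1/3)
3. X is where the line through S parallel to CF meets line FR ⇒ X = (1/4, 1/3)
2·[XRC] = -5/12, 2·[EXR] = 1/4
[XRC]:[EXR] = -5/12:1/4 = -5/3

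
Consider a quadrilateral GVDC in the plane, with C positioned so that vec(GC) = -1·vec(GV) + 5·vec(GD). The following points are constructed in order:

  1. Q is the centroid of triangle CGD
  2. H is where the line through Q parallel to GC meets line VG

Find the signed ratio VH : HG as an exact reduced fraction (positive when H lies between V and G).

VH:HG = 14

Choose coordinates G = (0, 0), V = (1, 0), D = (0, 1), C = (-1, 5).
1. Q is the centroid of triangle CGD ⇒ Q = (-1/3, 2)
2. H is where the line through Q parallel to GC meets line VG ⇒ H = (1/15, 0)
H = V + t·(G−V) with t = 14/15, so VH:HG = t:(1−t) = 14/15:1/15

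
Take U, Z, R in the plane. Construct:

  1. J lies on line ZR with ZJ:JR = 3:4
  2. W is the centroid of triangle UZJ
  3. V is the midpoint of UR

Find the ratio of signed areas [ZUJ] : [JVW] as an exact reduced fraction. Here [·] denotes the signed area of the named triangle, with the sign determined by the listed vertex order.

[ZUJ]:[JVW] = -18/7

Set U = (0, 0), Z = (1, 0), R = (0, 1); any affine frame gives the same invariant.
1. J lies on line ZR with ZJ:JR = 3:4 ⇒ J = (4/7, 3/7)
2. W is the centroid of triangle UZJ ⇒ W = (11/21, 1/7)
3. V is the midpoint of UR ⇒ V = (0, 1/2)
2·[ZUJ] = -3/7, 2·[JVW] = 1/6
[ZUJ]:[JVW] = -3/7:1/6 = -18/7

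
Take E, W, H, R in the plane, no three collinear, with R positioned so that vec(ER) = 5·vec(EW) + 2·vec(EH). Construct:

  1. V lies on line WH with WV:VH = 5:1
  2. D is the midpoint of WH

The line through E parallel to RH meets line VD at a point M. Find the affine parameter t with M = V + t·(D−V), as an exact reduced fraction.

t = 2

Assign E = (0, 0), W = (1, 0), H = (0, 1), R = (5, 2) — the answer is frame-independent, so this choice is without loss of generality.
1. V lies on line WH with WV:VH = 5:1 ⇒ V = (1/6, 5/6)
2. D is the midpoint of WH ⇒ D = (1/2, 1/2)
through E parallel to RH: direction (-5, -1); meets VD at M = (5/6, 1/6)
M = V + t·(D−V) with t = 2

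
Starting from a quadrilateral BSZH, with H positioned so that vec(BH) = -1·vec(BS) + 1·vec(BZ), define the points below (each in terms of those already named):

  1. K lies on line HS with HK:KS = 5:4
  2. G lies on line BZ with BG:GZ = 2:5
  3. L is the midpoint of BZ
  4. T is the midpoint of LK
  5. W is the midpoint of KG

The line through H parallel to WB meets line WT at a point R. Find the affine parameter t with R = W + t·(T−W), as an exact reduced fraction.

t = 212/3

Choose coordinates B = (0, 0), S = (1, 0), Z = (0, 1), H = (-1, 1).
1. K lies on line HS with HK:KS = 5:4 ⇒ K = (1/9, 4/9)
2. G lies on line BZ with BG:GZ = 2:5 ⇒ G = (0, 2/7)
3. L is the midpoint of BZ ⇒ L = (0, 1/2)
4. T is the midpoint of LK ⇒ T = (1/18, 17/36)
5. W is the midpoint of KG ⇒ W = (1/18, 23/63)
through H parallel to WB: direction (-1/18, -23/63); meets WT at R = (1/18, 500/63)
R = W + t·(T−W) with t = 212/3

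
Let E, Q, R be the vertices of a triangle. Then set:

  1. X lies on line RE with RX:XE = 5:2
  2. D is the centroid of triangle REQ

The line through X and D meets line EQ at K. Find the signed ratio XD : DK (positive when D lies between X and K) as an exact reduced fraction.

XD:DK = -1/7

Work in coordinates with E = (0, 0), Q = (1, 0), R = (0, 1).
1. X lies on line RE with RX:XE = 5:2 ⇒ X = (0, 2/7)
2. D is the centroid of triangle REQ ⇒ D = (1/3, 1/3)
line XD meets EQ at K = (-2, 0)
D = X + t·(K−X) with t = -1/6, so XD:DK = -1/6:7/6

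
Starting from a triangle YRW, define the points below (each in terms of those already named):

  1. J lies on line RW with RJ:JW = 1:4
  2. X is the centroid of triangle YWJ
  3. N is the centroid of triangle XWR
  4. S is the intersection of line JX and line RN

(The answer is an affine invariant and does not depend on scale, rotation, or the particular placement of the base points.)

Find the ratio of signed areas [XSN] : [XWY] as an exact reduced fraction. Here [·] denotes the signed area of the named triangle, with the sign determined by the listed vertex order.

Set Y = (0, 0), R = (1, 0), W = (0, 1); any affine frame gives the same invariant.
1. J lies on line RW with RJ:JW = 1:4 ⇒ J = (4/5, 1/5)
2. X is the centroid of triangle YWJ ⇒ X = (4/15, 2/5)
3. N is the centroid of triangle XWR ⇒ N = (19/45, 7/15)
4. S is the intersection of line JX and line RN ⇒ S = (32/45, 7/30)
2·[XSN] = 1/18, 2·[XWY] = 4/15
[XSN]:[XWY] = 1/18:4/15 = 5/24

[XSN]:[XWY] = 5/24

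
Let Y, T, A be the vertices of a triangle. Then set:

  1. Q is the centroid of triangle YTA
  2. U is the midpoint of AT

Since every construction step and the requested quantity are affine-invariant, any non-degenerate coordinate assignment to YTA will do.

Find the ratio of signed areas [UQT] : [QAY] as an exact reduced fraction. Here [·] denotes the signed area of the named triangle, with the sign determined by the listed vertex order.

[UQT]:[QAY] = 1/2

Assign Y = (0, 0), T = (1, 0), A = (0, 1) — the answer is frame-independent, so this choice is without loss of generality.
1. Q is the centroid of triangle YTA ⇒ Q = (1/3, 1/3)
2. U is the midpoint of AT ⇒ U = (1/2, 1/2)
2·[UQT] = 1/6, 2·[QAY] = 1/3
[UQT]:[QAY] = 1/6:1/3 = 1/2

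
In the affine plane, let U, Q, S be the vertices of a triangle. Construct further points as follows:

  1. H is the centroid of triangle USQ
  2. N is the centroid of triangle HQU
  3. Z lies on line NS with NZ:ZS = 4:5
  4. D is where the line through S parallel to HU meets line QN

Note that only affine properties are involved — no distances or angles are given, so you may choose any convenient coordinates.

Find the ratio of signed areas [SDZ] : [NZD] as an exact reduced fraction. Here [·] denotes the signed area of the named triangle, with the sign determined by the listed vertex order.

[SDZ]:[NZD] = 5/4

Work in coordinates with U = (0, 0), Q = (1, 0), S = (0, 1).
1. H is the centroid of triangle USQ ⇒ H = (1/3, 1/3)
2. N is the centroid of triangle HQU ⇒ N = (4/9, 1/9)
3. Z lies on line NS with NZ:ZS = 4:5 ⇒ Z = (20/81, 41/81)
4. D is where the line through S parallel to HU meets line QN ⇒ D = (-2/3, 1/3)
2·[SDZ] = 40/81, 2·[NZD] = 32/81
[SDZ]:[NZD] = 40/81:32/81 = 5/4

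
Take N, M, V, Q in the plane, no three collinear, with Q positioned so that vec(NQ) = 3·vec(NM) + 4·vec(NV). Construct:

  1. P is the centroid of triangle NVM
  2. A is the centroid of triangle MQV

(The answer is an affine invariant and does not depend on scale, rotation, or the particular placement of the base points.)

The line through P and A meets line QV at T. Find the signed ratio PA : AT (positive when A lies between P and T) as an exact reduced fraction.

PA:AT = 1/2

Choose coordinates N = (0, 0), M = (1, 0), V = (0, 1), Q = (3, 4).
1. P is the centroid of triangle NVM ⇒ P = (1/3, 1/3)
2. A is the centroid of triangle MQV ⇒ A = (4/3, 5/3)
line PA meets QV at T = (10/3, 13/3)
A = P + t·(T−P) with t = 1/3, so PA:AT = 1/3:2/3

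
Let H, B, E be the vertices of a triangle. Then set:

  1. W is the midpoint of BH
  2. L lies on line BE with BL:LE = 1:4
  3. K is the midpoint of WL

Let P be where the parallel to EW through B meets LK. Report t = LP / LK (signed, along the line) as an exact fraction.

Work in coordinates with H = (0, 0), B = (1, 0), E = (0, 1).
1. W is the midpoint of BH ⇒ W = (1/2, 0)
2. L lies on line BE with BL:LE = 1:4 ⇒ L = (4/5, 1/5)
3. K is the midpoint of WL ⇒ K = (13/20, 1/10)
through B parallel to EW: direction (1/2, -1); meets LK at P = (7/8, 1/4)
P = L + t·(K−L) with t = -1/2

t = -1/2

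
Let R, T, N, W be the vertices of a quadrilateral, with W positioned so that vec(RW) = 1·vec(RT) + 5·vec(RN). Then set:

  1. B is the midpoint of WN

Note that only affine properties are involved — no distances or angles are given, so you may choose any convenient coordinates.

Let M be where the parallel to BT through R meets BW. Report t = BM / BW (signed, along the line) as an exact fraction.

t = -6/5

Choose coordinates R = (0, 0), T = (1, 0), N = (0, 1), W = (1, 5).
1. B is the midpoint of WN ⇒ B = (1/2, 3)
through R parallel to BT: direction (1/2, -3); meets BW at M = (-1/10, 3/5)
M = B + t·(W−B) with t = -6/5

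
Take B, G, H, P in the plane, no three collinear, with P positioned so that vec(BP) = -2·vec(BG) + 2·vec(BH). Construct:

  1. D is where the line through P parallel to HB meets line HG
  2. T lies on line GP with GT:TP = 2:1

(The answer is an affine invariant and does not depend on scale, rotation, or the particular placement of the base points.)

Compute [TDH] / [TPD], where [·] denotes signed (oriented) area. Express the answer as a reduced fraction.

[TDH]:[TPD] = 4/3

Assign B = (0, 0), G = (1, 0), H = (0, 1), P = (-2, 2) — the answer is frame-independent, so this choice is without loss of generality.
1. D is where the line through P parallel to HB meets line HG ⇒ D = (-2, 3)
2. T lies on line GP with GT:TP = 2:1 ⇒ T = (-1, 4/3)
2·[TDH] = -4/3, 2·[TPD] = -1
[TDH]:[TPD] = -4/3:-1 = 4/3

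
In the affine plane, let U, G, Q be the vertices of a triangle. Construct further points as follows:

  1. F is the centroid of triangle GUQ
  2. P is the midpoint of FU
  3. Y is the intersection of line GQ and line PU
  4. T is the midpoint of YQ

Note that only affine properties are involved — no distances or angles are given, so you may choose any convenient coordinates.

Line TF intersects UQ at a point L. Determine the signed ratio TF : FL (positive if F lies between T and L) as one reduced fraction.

TF:FL = -1/4

Assign U = (0, 0), G = (1, 0), Q = (0, 1) — the answer is frame-independent, so this choice is without loss of generality.
1. F is the centroid of triangle GUQ ⇒ F = (1/3, 1/3)
2. P is the midpoint of FU ⇒ P = (1/6, 1/6)
3. Y is the intersection of line GQ and line PU ⇒ Y = (1/2, 1/2)
4. T is the midpoint of YQ ⇒ T = (1/4, 3/4)
line TF meets UQ at L = (0, 2)
F = T + t·(L−T) with t = -1/3, so TF:FL = -1/3:4/3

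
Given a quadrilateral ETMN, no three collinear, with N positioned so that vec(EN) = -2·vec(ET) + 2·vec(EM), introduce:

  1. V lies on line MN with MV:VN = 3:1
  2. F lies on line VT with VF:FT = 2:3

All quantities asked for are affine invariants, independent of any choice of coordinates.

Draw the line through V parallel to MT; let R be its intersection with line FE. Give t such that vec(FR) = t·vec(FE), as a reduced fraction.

t = 6/11

Work in coordinates with E = (0, 0), T = (1, 0), M = (0, 1), N = (-2, 2).
1. V lies on line MN with MV:VN = 3:1 ⇒ V = (-3/2, 7/4)
2. F lies on line VT with VF:FT = 2:3 ⇒ F = (-1/2, 21/20)
through V parallel to MT: direction (1, -1); meets FE at R = (-5/22, 21/44)
R = F + t·(E−F) with t = 6/11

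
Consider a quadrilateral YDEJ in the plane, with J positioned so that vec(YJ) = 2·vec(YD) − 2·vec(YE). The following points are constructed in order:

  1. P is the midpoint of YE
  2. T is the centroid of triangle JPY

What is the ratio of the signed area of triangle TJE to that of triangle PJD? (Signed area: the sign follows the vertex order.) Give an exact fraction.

[TJE]:[PJD] = 2/3

Choose coordinates Y = (0, 0), D = (1, 0), E = (0, 1), J = (2, -2).
1. P is the midpoint of YE ⇒ P = (0, 1/2)
2. T is the centroid of triangle JPY ⇒ T = (2/3, -1/2)
2·[TJE] = 1, 2·[PJD] = 3/2
[TJE]:[PJD] = 1:3/2 = 2/3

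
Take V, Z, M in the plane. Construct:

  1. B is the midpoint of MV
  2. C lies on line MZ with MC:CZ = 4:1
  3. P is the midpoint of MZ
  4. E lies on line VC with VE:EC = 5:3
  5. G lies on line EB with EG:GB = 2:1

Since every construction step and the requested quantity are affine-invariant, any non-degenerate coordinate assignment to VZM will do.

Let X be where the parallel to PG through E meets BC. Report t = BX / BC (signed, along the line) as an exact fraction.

t = 15/16

Work in coordinates with V = (0, 0), Z = (1, 0), M = (0, 1).
1. B is the midpoint of MV ⇒ B = (0, 1/2)
2. C lies on line MZ with MC:CZ = 4:1 ⇒ C = (4/5, 1/5)
3. P is the midpoint of MZ ⇒ P = (1/2, 1/2)
4. E lies on line VC with VE:EC = 5:3 ⇒ E = (1/2, 1/8)
5. G lies on line EB with EG:GB = 2:1 ⇒ G = (1/6, 3/8)
through E parallel to PG: direction (-1/3, -1/8); meets BC at X = (3/4, 7/32)
X = B + t·(C−B) with t = 15/16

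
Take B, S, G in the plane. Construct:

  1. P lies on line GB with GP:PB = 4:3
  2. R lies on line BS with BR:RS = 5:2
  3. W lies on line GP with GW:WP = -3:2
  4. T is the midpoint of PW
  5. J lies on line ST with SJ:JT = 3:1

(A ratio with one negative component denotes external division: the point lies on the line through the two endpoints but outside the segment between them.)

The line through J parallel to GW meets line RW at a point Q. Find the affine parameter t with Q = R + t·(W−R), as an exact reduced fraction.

Set B = (0, 0), S = (1, 0), G = (0, 1); any affine frame gives the same invariant.
1. P lies on line GB with GP:PB = 4:3 ⇒ P = (0, 3/7)
2. R lies on line BS with BR:RS = 5:2 ⇒ R = (5/7, 0)
3. W lies on line GP with GW:WP = -3:2 ⇒ W = (0, -5/7)
4. T is the midpoint of PW ⇒ T = (0, -1/7)
5. J lies on line ST with SJ:JT = 3:1 ⇒ J = (1/4, -3/28)
through J parallel to GW: direction (0, -12/7); meets RW at Q = (1/4, -13/28)
Q = R + t·(W−R) with t = 13/20

t = 13/20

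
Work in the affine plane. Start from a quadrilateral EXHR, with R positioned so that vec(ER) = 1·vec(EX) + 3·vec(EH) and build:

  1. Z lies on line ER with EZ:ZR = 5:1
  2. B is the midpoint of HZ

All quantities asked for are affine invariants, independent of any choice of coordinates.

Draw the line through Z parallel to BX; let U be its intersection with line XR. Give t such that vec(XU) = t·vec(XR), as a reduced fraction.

Choose coordinates E = (0, 0), X = (1, 0), H = (0, 1), R = (1, 3).
1. Z lies on line ER with EZ:ZR = 5:1 ⇒ Z = (5/6, 5/2)
2. B is the midpoint of HZ ⇒ B = (5/12, 7/4)
through Z parallel to BX: direction (7/12, -7/4); meets XR at U = (1, 2)
U = X + t·(R−X) with t = 2/3

t = 2/3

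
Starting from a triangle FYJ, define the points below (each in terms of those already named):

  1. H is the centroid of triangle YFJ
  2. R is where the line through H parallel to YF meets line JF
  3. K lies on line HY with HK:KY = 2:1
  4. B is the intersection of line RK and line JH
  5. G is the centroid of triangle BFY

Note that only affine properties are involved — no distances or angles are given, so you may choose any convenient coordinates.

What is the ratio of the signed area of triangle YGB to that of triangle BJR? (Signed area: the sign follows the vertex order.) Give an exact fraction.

Assign F = (0, 0), Y = (1, 0), J = (0, 1) — the answer is frame-independent, so this choice is without loss of generality.
1. H is the centroid of triangle YFJ ⇒ H = (1/3, 1/3)
2. R is where the line through H parallel to YF meets line JF ⇒ R = (0, 1/3)
3. K lies on line HY with HK:KY = 2:1 ⇒ K = (7/9, 1/9)
4. B is the intersection of line RK and line JH ⇒ B = (7/18, 2/9)
5. G is the centroid of triangle BFY ⇒ G = (25/54, 2/27)
2·[YGB] = -2/27, 2·[BJR] = 7/27
[YGB]:[BJR] = -2/27:7/27 = -2/7

[YGB]:[BJR] = -2/7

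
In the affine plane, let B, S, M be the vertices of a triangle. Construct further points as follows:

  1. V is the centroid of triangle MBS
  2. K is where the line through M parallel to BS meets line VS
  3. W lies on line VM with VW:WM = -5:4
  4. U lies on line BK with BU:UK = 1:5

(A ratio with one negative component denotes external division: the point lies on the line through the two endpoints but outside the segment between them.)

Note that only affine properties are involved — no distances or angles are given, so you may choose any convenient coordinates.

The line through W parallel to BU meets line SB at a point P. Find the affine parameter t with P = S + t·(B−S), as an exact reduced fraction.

Assign B = (0, 0), S = (1, 0), M = (0, 1) — the answer is frame-independent, so this choice is without loss of generality.
1. V is the centroid of triangle MBS ⇒ V = (1/3, 1/3)
2. K is where the line through M parallel to BS meets line VS ⇒ K = (-1, 1)
3. W lies on line VM with VW:WM = -5:4 ⇒ W = (-4/3, 11/3)
4. U lies on line BK with BU:UK = 1:5 ⇒ U = (-1/6, 1/6)
through W parallel to BU: direction (-1/6, 1/6); meets SB at P = (7/3, 0)
P = S + t·(B−S) with t = -4/3

t = -4/3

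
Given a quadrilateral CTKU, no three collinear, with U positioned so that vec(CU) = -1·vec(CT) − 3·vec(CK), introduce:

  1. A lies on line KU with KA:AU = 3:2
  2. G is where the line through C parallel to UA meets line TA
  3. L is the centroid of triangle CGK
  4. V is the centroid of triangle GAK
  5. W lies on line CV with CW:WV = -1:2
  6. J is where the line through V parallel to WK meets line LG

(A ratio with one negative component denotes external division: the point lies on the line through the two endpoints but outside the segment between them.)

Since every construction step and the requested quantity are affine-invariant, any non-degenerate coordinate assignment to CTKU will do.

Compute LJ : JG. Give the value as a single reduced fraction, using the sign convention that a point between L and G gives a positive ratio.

LJ:JG = 53/39

Set C = (0, 0), T = (1, 0), K = (0, 1), U = (-1, -3); any affine frame gives the same invariant.
1. A lies on line KU with KA:AU = 3:2 ⇒ A = (-3/5, -7/5)
2. G is where the line through C parallel to UA meets line TA ⇒ G = (-7/25, -28/25)
3. L is the centroid of triangle CGK ⇒ L = (-7/75, -1/25)
4. V is the centroid of triangle GAK ⇒ V = (-22/75, -38/75)
5. W lies on line CV with CW:WV = -1:2 ⇒ W = (22/75, 38/75)
6. J is where the line through V parallel to WK meets line LG ⇒ J = (-231/1150, -1523/2300)
J = L + t·(G−L) with t = 53/92, so LJ:JG = t:(1−t) = 53/92:39/92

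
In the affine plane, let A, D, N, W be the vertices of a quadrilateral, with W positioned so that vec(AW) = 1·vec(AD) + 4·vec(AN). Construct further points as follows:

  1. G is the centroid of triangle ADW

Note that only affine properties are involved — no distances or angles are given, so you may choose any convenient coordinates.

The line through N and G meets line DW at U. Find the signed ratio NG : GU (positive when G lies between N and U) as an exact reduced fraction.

NG:GU = 2

Work in coordinates with A = (0, 0), D = (1, 0), N = (0, 1), W = (1, 4).
1. G is the centroid of triangle ADW ⇒ G = (2/3, 4/3)
line NG meets DW at U = (1, 3/2)
G = N + t·(U−N) with t = 2/3, so NG:GU = 2/3:1/3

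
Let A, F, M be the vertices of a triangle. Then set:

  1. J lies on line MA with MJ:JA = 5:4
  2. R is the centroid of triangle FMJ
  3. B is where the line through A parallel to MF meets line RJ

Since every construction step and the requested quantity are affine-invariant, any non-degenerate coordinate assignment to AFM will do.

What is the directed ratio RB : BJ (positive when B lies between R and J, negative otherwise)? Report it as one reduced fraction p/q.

RB:BJ = -11/6

Work in coordinates with A = (0, 0), F = (1, 0), M = (0, 1).
1. J lies on line MA with MJ:JA = 5:4 ⇒ J = (0, 4/9)
2. R is the centroid of triangle FMJ ⇒ R = (1/3, 13/27)
3. B is where the line through A parallel to MF meets line RJ ⇒ B = (-2/5, 2/5)
B = R + t·(J−R) with t = 11/5, so RB:BJ = t:(1−t) = 11/5:-6/5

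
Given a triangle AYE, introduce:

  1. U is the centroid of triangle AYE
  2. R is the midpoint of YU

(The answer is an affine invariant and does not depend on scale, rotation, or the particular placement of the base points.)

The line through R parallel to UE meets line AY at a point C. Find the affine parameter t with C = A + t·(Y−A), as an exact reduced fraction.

Set A = (0, 0), Y = (1, 0), E = (0, 1); any affine frame gives the same invariant.
1. U is the centroid of triangle AYE ⇒ U = (1/3, 1/3)
2. R is the midpoint of YU ⇒ R = (2/3, 1/6)
through R parallel to UE: direction (-1/3, 2/3); meets AY at C = (3/4, 0)
C = A + t·(Y−A) with t = 3/4

t = 3/4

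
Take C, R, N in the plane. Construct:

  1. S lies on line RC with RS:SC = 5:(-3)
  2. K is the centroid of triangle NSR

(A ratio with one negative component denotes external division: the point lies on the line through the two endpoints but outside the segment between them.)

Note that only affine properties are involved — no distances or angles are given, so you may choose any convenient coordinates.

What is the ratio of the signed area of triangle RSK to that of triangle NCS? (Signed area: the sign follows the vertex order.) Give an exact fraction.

[RSK]:[NCS] = 5/9

Set C = (0, 0), R = (1, 0), N = (0, 1); any affine frame gives the same invariant.
1. S lies on line RC with RS:SC = 5:(-3) ⇒ S = (-3/2, 0)
2. K is the centroid of triangle NSR ⇒ K = (-1/6, 1/3)
2·[RSK] = -5/6, 2·[NCS] = -3/2
[RSK]:[NCS] = -5/6:-3/2 = 5/9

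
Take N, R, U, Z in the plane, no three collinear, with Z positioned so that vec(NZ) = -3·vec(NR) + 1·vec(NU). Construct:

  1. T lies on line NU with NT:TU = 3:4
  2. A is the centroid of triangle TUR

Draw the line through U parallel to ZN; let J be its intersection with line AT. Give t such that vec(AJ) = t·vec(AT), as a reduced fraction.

Set N = (0, 0), R = (1, 0), U = (0, 1), Z = (-3, 1); any affine frame gives the same invariant.
1. T lies on line NU with NT:TU = 3:4 ⇒ T = (0, 3/7)
2. A is the centroid of triangle TUR ⇒ A = (1/3, 10/21)
through U parallel to ZN: direction (3, -1); meets AT at J = (6/5, 3/5)
J = A + t·(T−A) with t = -13/5

t = -13/5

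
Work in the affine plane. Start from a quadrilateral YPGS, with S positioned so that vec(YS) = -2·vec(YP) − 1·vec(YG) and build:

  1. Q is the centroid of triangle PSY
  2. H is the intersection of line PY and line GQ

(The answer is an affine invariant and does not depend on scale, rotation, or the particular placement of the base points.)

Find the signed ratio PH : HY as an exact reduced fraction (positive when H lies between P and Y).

Work in coordinates with Y = (0, 0), P = (1, 0), G = (0, 1), S = (-2, -1).
1. Q is the centroid of triangle PSY ⇒ Q = (-1/3, -1/3)
2. H is the intersection of line PY and line GQ ⇒ H = (-1/4, 0)
H = P + t·(Y−P) with t = 5/4, so PH:HY = t:(1−t) = 5/4:-1/4

PH:HY = -5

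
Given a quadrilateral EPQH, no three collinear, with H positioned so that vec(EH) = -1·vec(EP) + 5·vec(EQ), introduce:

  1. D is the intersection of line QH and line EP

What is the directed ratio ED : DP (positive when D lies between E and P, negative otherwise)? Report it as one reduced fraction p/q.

ED:DP = 1/3

Choose coordinates E = (0, 0), P = (1, 0), Q = (0, 1), H = (-1, 5).
1. D is the intersection of line QH and line EP ⇒ D = (1/4, 0)
D = E + t·(P−E) with t = 1/4, so ED:DP = t:(1−t) = 1/4:3/4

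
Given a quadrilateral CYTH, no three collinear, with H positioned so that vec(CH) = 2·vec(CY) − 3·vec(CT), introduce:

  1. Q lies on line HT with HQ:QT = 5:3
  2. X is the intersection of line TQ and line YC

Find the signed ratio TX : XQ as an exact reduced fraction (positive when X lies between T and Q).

TX:XQ = 2

Choose coordinates C = (0, 0), Y = (1, 0), T = (0, 1), H = (2, -3).
1. Q lies on line HT with HQ:QT = 5:3 ⇒ Q = (3/4, -1/2)
2. X is the intersection of line TQ and line YC ⇒ X = (1/2, 0)
X = T + t·(Q−T) with t = 2/3, so TX:XQ = t:(1−t) = 2/3:1/3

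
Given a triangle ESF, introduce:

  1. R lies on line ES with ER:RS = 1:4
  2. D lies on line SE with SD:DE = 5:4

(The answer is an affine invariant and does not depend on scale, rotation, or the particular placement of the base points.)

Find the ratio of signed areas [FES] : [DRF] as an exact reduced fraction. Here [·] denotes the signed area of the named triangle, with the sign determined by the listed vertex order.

[FES]:[DRF] = -45/11

Set E = (0, 0), S = (1, 0), F = (0, 1); any affine frame gives the same invariant.
1. R lies on line ES with ER:RS = 1:4 ⇒ R = (1/5, 0)
2. D lies on line SE with SD:DE = 5:4 ⇒ D = (4/9, 0)
2·[FES] = 1, 2·[DRF] = -11/45
[FES]:[DRF] = 1:-11/45 = -45/11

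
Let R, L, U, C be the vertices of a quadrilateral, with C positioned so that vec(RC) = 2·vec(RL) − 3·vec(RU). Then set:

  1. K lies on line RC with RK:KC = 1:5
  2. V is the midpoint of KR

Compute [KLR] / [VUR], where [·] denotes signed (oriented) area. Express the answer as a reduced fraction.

Assign R = (0, 0), L = (1, 0), U = (0, 1), C = (2, -3) — the answer is frame-independent, so this choice is without loss of generality.
1. K lies on line RC with RK:KC = 1:5 ⇒ K = (1/3, -1/2)
2. V is the midpoint of KR ⇒ V = (1/6, -1/4)
2·[KLR] = 1/2, 2·[VUR] = 1/6
[KLR]:[VUR] = 1/2:1/6 = 3

[KLR]:[VUR] = 3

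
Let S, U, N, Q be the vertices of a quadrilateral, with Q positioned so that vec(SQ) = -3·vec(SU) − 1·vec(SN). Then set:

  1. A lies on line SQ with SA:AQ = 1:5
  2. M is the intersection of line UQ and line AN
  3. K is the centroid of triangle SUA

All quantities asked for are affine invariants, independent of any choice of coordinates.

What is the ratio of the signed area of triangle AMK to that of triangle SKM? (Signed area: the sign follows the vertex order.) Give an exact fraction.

Assign S = (0, 0), U = (1, 0), N = (0, 1), Q = (-3, -1) — the answer is frame-independent, so this choice is without loss of generality.
1. A lies on line SQ with SA:AQ = 1:5 ⇒ A = (-1/2, -1/6)
2. M is the intersection of line UQ and line AN ⇒ M = (-3/5, -2/5)
3. K is the centroid of triangle SUA ⇒ K = (1/6, -1/18)
2·[AMK] = 13/90, 2·[SKM] = -1/10
[AMK]:[SKM] = 13/90:-1/10 = -13/9

[AMK]:[SKM] = -13/9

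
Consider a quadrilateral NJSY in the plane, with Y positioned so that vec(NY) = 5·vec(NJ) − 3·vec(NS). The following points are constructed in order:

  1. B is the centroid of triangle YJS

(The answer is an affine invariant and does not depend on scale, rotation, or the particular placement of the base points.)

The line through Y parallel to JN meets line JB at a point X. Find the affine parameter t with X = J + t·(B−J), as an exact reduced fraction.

t = 9/2

Work in coordinates with N = (0, 0), J = (1, 0), S = (0, 1), Y = (5, -3).
1. B is the centroid of triangle YJS ⇒ B = (2, -2/3)
through Y parallel to JN: direction (-1, 0); meets JB at X = (11/2, -3)
X = J + t·(B−J) with t = 9/2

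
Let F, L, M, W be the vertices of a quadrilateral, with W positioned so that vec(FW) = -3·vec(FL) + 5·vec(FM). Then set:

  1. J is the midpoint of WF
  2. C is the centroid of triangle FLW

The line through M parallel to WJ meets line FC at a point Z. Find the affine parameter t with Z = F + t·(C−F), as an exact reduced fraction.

t = 9/5

Work in coordinates with F = (0, 0), L = (1, 0), M = (0, 1), W = (-3, 5).
1. J is the midpoint of WF ⇒ J = (-3/2, 5/2)
2. C is the centroid of triangle FLW ⇒ C = (-2/3, 5/3)
through M parallel to WJ: direction (3/2, -5/2); meets FC at Z = (-6/5, 3)
Z = F + t·(C−F) with t = 9/5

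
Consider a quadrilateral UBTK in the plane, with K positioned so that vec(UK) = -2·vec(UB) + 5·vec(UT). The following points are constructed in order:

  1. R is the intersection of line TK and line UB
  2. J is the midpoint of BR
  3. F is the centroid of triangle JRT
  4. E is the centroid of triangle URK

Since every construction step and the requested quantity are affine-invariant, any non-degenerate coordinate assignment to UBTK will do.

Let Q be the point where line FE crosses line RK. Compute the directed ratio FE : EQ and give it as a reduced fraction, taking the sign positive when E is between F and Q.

FE:EQ = -3/2

Set U = (0, 0), B = (1, 0), T = (0, 1), K = (-2, 5); any affine frame gives the same invariant.
1. R is the intersection of line TK and line UB ⇒ R = (1/2, 0)
2. J is the midpoint of BR ⇒ J = (3/4, 0)
3. F is the centroid of triangle JRT ⇒ F = (5/12, 1/3)
4. E is the centroid of triangle URK ⇒ E = (-1/2, 5/3)
line FE meets RK at Q = (1/9, 7/9)
E = F + t·(Q−F) with t = 3, so FE:EQ = 3:-2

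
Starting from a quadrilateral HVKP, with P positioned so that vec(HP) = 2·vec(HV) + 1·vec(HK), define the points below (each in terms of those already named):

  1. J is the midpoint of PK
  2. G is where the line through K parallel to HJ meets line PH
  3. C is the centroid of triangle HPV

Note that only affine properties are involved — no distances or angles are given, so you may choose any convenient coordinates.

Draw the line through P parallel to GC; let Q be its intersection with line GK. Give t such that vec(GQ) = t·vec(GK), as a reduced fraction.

t = 1/5

Assign H = (0, 0), V = (1, 0), K = (0, 1), P = (2, 1) — the answer is frame-independent, so this choice is without loss of generality.
1. J is the midpoint of PK ⇒ J = (1, 1)
2. G is where the line through K parallel to HJ meets line PH ⇒ G = (-2, -1)
3. C is the centroid of triangle HPV ⇒ C = (1, 1/3)
through P parallel to GC: direction (3, 4/3); meets GK at Q = (-8/5, -3/5)
Q = G + t·(K−G) with t = 1/5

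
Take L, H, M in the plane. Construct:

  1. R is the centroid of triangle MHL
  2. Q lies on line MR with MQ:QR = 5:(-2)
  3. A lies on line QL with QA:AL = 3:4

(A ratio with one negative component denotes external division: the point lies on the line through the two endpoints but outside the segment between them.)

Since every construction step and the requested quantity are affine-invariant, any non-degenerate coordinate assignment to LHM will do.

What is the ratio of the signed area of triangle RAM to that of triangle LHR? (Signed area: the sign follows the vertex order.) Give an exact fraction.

[RAM]:[LHR] = -3/7

Choose coordinates L = (0, 0), H = (1, 0), M = (0, 1).
1. R is the centroid of triangle MHL ⇒ R = (1/3, 1/3)
2. Q lies on line MR with MQ:QR = 5:(-2) ⇒ Q = (5/9, -1/9)
3. A lies on line QL with QA:AL = 3:4 ⇒ A = (20/63, -4/63)
2·[RAM] = -1/7, 2·[LHR] = 1/3
[RAM]:[LHR] = -1/7:1/3 = -3/7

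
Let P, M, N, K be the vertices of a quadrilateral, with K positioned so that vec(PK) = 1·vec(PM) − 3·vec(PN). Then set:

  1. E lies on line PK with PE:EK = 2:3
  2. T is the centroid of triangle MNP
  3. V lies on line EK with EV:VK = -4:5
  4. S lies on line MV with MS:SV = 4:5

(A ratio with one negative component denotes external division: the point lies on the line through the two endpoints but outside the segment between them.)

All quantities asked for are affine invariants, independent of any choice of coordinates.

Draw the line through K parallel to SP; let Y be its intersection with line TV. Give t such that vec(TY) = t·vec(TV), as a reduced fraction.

Assign P = (0, 0), M = (1, 0), N = (0, 1), K = (1, -3) — the answer is frame-independent, so this choice is without loss of generality.
1. E lies on line PK with PE:EK = 2:3 ⇒ E = (2/5, -6/5)
2. T is the centroid of triangle MNP ⇒ T = (1/3, 1/3)
3. V lies on line EK with EV:VK = -4:5 ⇒ V = (-2, 6)
4. S lies on line MV with MS:SV = 4:5 ⇒ S = (-1/3, 8/3)
through K parallel to SP: direction (1/3, -8/3); meets TV at Y = (9/13, -7/13)
Y = T + t·(V−T) with t = -2/13

t = -2/13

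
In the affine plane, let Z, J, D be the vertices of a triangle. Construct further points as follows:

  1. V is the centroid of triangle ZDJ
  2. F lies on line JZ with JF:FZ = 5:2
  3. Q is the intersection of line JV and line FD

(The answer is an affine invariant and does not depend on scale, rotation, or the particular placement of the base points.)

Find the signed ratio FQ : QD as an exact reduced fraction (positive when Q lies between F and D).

FQ:QD = 5/7

Work in coordinates with Z = (0, 0), J = (1, 0), D = (0, 1).
1. V is the centroid of triangle ZDJ ⇒ V = (1/3, 1/3)
2. F lies on line JZ with JF:FZ = 5:2 ⇒ F = (2/7, 0)
3. Q is the intersection of line JV and line FD ⇒ Q = (1/6, 5/12)
Q = F + t·(D−F) with t = 5/12, so FQ:QD = t:(1−t) = 5/12:7/12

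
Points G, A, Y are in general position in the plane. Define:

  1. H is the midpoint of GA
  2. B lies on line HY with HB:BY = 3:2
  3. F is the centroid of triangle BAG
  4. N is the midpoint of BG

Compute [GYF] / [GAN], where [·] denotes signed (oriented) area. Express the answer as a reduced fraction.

Set G = (0, 0), A = (1, 0), Y = (0, 1); any affine frame gives the same invariant.
1. H is the midpoint of GA ⇒ H = (1/2, 0)
2. B lies on line HY with HB:BY = 3:2 ⇒ B = (1/5, 3/5)
3. F is the centroid of triangle BAG ⇒ F = (2/5, 1/5)
4. N is the midpoint of BG ⇒ N = (1/10, 3/10)
2·[GYF] = -2/5, 2·[GAN] = 3/10
[GYF]:[GAN] = -2/5:3/10 = -4/3

[GYF]:[GAN] = -4/3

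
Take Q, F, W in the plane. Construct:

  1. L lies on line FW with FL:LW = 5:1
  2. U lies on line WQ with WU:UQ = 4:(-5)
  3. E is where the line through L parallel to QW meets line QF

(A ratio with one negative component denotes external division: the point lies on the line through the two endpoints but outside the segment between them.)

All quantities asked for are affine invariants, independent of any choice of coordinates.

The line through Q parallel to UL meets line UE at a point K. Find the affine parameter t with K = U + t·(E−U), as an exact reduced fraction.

t = 6

Set Q = (0, 0), F = (1, 0), W = (0, 1); any affine frame gives the same invariant.
1. L lies on line FW with FL:LW = 5:1 ⇒ L = (1/6, 5/6)
2. U lies on line WQ with WU:UQ = 4:(-5) ⇒ U = (0, 5)
3. E is where the line through L parallel to QW meets line QF ⇒ E = (1/6, 0)
through Q parallel to UL: direction (1/6, -25/6); meets UE at K = (1, -25)
K = U + t·(E−U) with t = 6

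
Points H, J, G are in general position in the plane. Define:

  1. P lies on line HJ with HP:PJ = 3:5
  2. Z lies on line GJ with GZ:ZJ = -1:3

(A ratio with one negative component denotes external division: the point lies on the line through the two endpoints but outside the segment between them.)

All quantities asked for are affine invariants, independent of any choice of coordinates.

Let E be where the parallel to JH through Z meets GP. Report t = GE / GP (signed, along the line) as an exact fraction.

t = -1/2

Set H = (0, 0), J = (1, 0), G = (0, 1); any affine frame gives the same invariant.
1. P lies on line HJ with HP:PJ = 3:5 ⇒ P = (3/8, 0)
2. Z lies on line GJ with GZ:ZJ = -1:3 ⇒ Z = (-1/2, 3/2)
through Z parallel to JH: direction (-1, 0); meets GP at E = (-3/16, 3/2)
E = G + t·(P−G) with t = -1/2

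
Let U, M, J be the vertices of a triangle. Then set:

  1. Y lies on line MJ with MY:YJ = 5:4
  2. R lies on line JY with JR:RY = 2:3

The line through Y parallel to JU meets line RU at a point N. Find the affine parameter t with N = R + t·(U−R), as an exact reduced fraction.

t = -3/2

Work in coordinates with U = (0, 0), M = (1, 0), J = (0, 1).
1. Y lies on line MJ with MY:YJ = 5:4 ⇒ Y = (4/9, 5/9)
2. R lies on line JY with JR:RY = 2:3 ⇒ R = (8/45, 37/45)
through Y parallel to JU: direction (0, -1); meets RU at N = (4/9, 37/18)
N = R + t·(U−R) with t = -3/2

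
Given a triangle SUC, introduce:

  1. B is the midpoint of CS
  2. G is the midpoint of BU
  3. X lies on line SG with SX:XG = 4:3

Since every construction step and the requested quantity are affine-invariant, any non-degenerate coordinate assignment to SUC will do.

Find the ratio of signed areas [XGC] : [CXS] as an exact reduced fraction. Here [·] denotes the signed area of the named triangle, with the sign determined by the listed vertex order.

Choose coordinates S = (0, 0), U = (1, 0), C = (0, 1).
1. B is the midpoint of CS ⇒ B = (0, 1/2)
2. G is the midpoint of BU ⇒ G = (1/2, 1/4)
3. X lies on line SG with SX:XG = 4:3 ⇒ X = (2/7, 1/7)
2·[XGC] = 3/14, 2·[CXS] = -2/7
[XGC]:[CXS] = 3/14:-2/7 = -3/4

[XGC]:[CXS] = -3/4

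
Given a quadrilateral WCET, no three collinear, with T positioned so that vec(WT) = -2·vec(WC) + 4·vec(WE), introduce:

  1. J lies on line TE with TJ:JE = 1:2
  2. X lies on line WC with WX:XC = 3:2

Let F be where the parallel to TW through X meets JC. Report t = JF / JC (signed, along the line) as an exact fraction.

Set W = (0, 0), C = (1, 0), E = (0, 1), T = (-2, 4); any affine frame gives the same invariant.
1. J lies on line TE with TJ:JE = 1:2 ⇒ J = (-4/3, 3)
2. X lies on line WC with WX:XC = 3:2 ⇒ X = (3/5, 0)
through X parallel to TW: direction (2, -4); meets JC at F = (-3/25, 36/25)
F = J + t·(C−J) with t = 13/25

t = 13/25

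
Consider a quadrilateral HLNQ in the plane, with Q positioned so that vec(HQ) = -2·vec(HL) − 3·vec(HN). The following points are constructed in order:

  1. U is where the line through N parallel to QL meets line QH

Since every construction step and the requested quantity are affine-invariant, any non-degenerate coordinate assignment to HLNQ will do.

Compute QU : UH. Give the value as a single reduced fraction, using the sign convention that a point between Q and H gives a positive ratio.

Choose coordinates H = (0, 0), L = (1, 0), N = (0, 1), Q = (-2, -3).
1. U is where the line through N parallel to QL meets line QH ⇒ U = (2, 3)
U = Q + t·(H−Q) with t = 2, so QU:UH = t:(1−t) = 2:-1

QU:UH = -2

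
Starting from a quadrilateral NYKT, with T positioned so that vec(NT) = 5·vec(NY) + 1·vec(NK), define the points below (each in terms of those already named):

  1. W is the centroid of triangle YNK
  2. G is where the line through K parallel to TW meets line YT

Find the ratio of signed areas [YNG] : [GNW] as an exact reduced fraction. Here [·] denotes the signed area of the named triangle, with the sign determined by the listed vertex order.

Set N = (0, 0), Y = (1, 0), K = (0, 1), T = (5, 1); any affine frame gives the same invariant.
1. W is the centroid of triangle YNK ⇒ W = (1/3, 1/3)
2. G is where the line through K parallel to TW meets line YT ⇒ G = (35/3, 8/3)
2·[YNG] = -8/3, 2·[GNW] = -3
[YNG]:[GNW] = -8/3:-3 = 8/9

[YNG]:[GNW] = 8/9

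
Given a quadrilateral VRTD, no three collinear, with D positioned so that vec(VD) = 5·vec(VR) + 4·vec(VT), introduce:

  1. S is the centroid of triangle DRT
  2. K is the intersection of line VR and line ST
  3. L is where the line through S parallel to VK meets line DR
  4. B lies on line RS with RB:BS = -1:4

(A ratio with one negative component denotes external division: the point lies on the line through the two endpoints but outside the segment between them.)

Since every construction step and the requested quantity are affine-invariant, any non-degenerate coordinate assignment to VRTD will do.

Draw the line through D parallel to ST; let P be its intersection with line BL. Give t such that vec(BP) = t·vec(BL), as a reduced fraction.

Assign V = (0, 0), R = (1, 0), T = (0, 1), D = (5, 4) — the answer is frame-independent, so this choice is without loss of generality.
1. S is the centroid of triangle DRT ⇒ S = (2, 5/3)
2. K is the intersection of line VR and line ST ⇒ K = (-3, 0)
3. L is where the line through S parallel to VK meets line DR ⇒ L = (8/3, 5/3)
4. B lies on line RS with RB:BS = -1:4 ⇒ B = (2/3, -5/9)
through D parallel to ST: direction (-2, -2/3); meets BL at P = (14/3, 35/9)
P = B + t·(L−B) with t = 2

t = 2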